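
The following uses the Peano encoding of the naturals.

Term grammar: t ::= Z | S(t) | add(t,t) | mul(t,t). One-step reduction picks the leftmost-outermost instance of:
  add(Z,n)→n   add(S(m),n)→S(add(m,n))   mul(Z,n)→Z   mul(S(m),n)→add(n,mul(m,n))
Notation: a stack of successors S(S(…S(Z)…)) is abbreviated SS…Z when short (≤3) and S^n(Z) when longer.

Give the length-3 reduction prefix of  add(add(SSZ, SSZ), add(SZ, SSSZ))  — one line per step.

  start: add(add(SSZ, SSZ), add(SZ, SSSZ))
  step 1: add(S(add(SZ, SSZ)), add(SZ, SSSZ))
  step 2: S(add(add(SZ, SSZ), add(SZ, SSSZ)))
  step 3: S(add(S(add(Z, SSZ)), add(SZ, SSSZ)))

Answer: after 3 steps: S(add(S(add(Z, SSZ)), add(SZ, SSSZ)))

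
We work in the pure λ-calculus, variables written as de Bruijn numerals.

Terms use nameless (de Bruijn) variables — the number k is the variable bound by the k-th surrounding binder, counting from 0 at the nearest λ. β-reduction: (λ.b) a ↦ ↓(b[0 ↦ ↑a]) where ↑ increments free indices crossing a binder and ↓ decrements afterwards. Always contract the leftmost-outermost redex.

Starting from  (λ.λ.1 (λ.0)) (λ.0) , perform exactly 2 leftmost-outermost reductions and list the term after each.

  start: (λ.λ.1 (λ.0)) (λ.0)
  step 1: λ.(λ.0) (λ.0)
  step 2: λ.λ.0

Answer: after 2 steps: λ.λ.0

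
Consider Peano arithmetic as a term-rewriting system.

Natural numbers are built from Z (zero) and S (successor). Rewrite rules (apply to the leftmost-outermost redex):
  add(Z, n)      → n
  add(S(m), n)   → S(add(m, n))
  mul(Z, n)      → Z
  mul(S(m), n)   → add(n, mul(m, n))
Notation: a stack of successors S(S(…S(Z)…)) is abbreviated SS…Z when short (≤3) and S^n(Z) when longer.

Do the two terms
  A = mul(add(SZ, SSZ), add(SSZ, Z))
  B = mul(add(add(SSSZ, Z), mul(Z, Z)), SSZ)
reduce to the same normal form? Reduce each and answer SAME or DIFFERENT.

Answer: SAME — A ⇓ S^6(Z), B ⇓ S^6(Z)

Derivation:
Term A:
  start: mul(add(SZ, SSZ), add(SSZ, Z))
  →1  mul(S(add(Z, SSZ)), add(SSZ, Z))
  →2  add(add(SSZ, Z), mul(add(Z, SSZ), add(SSZ, Z)))
  →3  add(S(add(SZ, Z)), mul(add(Z, SSZ), add(SSZ, Z)))
  →4  S(add(add(SZ, Z), mul(add(Z, SSZ), add(SSZ, Z))))
  →5  S(add(S(add(Z, Z)), mul(add(Z, SSZ), add(SSZ, Z))))
  →6  S(S(add(add(Z, Z), mul(add(Z, SSZ), add(SSZ, Z)))))
  →7  S(S(add(Z, mul(add(Z, SSZ), add(SSZ, Z)))))
  →8  S(S(mul(add(Z, SSZ), add(SSZ, Z))))
  →9  S(S(mul(SSZ, add(SSZ, Z))))
  →10  S(S(add(add(SSZ, Z), mul(SZ, add(SSZ, Z)))))
  →11  S(S(add(S(add(SZ, Z)), mul(SZ, add(SSZ, Z)))))
  →12  S(S(S(add(add(SZ, Z), mul(SZ, add(SSZ, Z))))))
  →13  S(S(S(add(S(add(Z, Z)), mul(SZ, add(SSZ, Z))))))
  →14  S(S(S(S(add(add(Z, Z), mul(SZ, add(SSZ, Z)))))))
  →15  S(S(S(S(add(Z, mul(SZ, add(SSZ, Z)))))))
  →16  S(S(S(S(mul(SZ, add(SSZ, Z))))))
  →17  S(S(S(S(add(add(SSZ, Z), mul(Z, add(SSZ, Z)))))))
  →18  S(S(S(S(add(S(add(SZ, Z)), mul(Z, add(SSZ, Z)))))))
  →19  S(S(S(S(S(add(add(SZ, Z), mul(Z, add(SSZ, Z))))))))
  →20  S(S(S(S(S(add(S(add(Z, Z)), mul(Z, add(SSZ, Z))))))))
  →21  S(S(S(S(S(S(add(add(Z, Z), mul(Z, add(SSZ, Z)))))))))
  →22  S(S(S(S(S(S(add(Z, mul(Z, add(SSZ, Z)))))))))
  →23  S(S(S(S(S(S(mul(Z, add(SSZ, Z))))))))
  →24  S^6(Z)

Term B:
  start: mul(add(add(SSSZ, Z), mul(Z, Z)), SSZ)
  →1  mul(add(S(add(SSZ, Z)), mul(Z, Z)), SSZ)
  →2  mul(S(add(add(SSZ, Z), mul(Z, Z))), SSZ)
  →3  add(SSZ, mul(add(add(SSZ, Z), mul(Z, Z)), SSZ))
  →4  S(add(SZ, mul(add(add(SSZ, Z), mul(Z, Z)), SSZ)))
  →5  S(S(add(Z, mul(add(add(SSZ, Z), mul(Z, Z)), SSZ))))
  →6  S(S(mul(add(add(SSZ, Z), mul(Z, Z)), SSZ)))
  →7  S(S(mul(add(S(add(SZ, Z)), mul(Z, Z)), SSZ)))
  →8  S(S(mul(S(add(add(SZ, Z), mul(Z, Z))), SSZ)))
  →9  S(S(add(SSZ, mul(add(add(SZ, Z), mul(Z, Z)), SSZ))))
  →10  S(S(S(add(SZ, mul(add(add(SZ, Z), mul(Z, Z)), SSZ)))))
  →11  S(S(S(S(add(Z, mul(add(add(SZ, Z), mul(Z, Z)), SSZ))))))
  →12  S(S(S(S(mul(add(add(SZ, Z), mul(Z, Z)), SSZ)))))
  →13  S(S(S(S(mul(add(S(add(Z, Z)), mul(Z, Z)), SSZ)))))
  →14  S(S(S(S(mul(S(add(add(Z, Z), mul(Z, Z))), SSZ)))))
  →15  S(S(S(S(add(SSZ, mul(add(add(Z, Z), mul(Z, Z)), SSZ))))))
  →16  S(S(S(S(S(add(SZ, mul(add(add(Z, Z), mul(Z, Z)), SSZ)))))))
  →17  S(S(S(S(S(S(add(Z, mul(add(add(Z, Z), mul(Z, Z)), SSZ))))))))
  →18  S(S(S(S(S(S(mul(add(add(Z, Z), mul(Z, Z)), SSZ)))))))
  →19  S(S(S(S(S(S(mul(add(Z, mul(Z, Z)), SSZ)))))))
  →20  S(S(S(S(S(S(mul(mul(Z, Z), SSZ)))))))
  →21  S(S(S(S(S(S(mul(Z, SSZ)))))))
  →22  S^6(Z)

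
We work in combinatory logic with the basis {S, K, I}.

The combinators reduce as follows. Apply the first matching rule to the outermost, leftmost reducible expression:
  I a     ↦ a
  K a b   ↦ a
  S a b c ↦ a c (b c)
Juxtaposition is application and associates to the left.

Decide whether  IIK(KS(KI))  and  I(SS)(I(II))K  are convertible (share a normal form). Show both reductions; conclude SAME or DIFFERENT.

Answer: DIFFERENT — A ⇓ KS, B ⇓ SKK

Working:
Term A:
  start: IIK(KS(KI))
  →1  IK(KS(KI))
  →2  K(KS(KI))
  →3  KS

Term B:
  start: I(SS)(I(II))K
  →1  SS(I(II))K
  →2  SK(I(II)K)
  →3  SK(IIK)
  →4  SK(IK)
  →5  SKK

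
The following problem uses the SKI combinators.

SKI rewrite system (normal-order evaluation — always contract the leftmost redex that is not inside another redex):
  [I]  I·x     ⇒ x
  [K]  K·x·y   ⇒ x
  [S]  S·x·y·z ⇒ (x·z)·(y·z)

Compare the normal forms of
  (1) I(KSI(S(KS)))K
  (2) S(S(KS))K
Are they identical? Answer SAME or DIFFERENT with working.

Term A:
  start: I(KSI(S(KS)))K
  →1  KSI(S(KS))K
  →2  S(S(KS))K

Term B:
  start: S(S(KS))K

Answer: SAME — A ⇓ S(S(KS))K, B ⇓ S(S(KS))K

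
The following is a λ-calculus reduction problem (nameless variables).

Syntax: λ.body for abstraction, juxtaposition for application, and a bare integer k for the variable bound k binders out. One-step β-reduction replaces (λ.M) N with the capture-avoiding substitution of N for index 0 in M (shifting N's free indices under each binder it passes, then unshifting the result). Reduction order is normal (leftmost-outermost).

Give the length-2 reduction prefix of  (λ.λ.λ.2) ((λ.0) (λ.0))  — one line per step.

  start: (λ.λ.λ.2) ((λ.0) (λ.0))
  step 1: λ.λ.(λ.0) (λ.0)
  step 2: λ.λ.λ.0

Answer: after 2 steps: λ.λ.λ.0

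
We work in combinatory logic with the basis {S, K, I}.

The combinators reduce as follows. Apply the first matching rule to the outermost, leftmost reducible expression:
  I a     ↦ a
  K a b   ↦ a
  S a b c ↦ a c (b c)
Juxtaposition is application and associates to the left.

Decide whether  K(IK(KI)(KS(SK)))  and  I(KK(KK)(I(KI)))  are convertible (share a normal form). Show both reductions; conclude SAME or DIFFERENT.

Answer: SAME — A ⇓ K(KI), B ⇓ K(KI)

Working:
Term A:
  start: K(IK(KI)(KS(SK)))
  step 1: K(K(KI)(KS(SK)))
  step 2: K(KI)

Term B:
  start: I(KK(KK)(I(KI)))
  step 1: KK(KK)(I(KI))
  step 2: K(I(KI))
  step 3: K(KI)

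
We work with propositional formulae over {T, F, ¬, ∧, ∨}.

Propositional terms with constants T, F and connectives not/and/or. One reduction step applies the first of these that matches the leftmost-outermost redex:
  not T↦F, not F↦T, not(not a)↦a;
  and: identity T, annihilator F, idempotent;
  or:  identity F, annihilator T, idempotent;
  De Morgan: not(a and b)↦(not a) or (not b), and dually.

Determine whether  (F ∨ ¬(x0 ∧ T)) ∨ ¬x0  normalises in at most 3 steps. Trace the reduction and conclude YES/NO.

  start: (F ∨ ¬(x0 ∧ T)) ∨ ¬x0
  [1] ¬(x0 ∧ T) ∨ ¬x0
  [2] (¬x0 ∨ ¬T) ∨ ¬x0
  [3] (¬x0 ∨ F) ∨ ¬x0

Answer: NO — after 3 steps the term is (¬x0 ∨ F) ∨ ¬x0, not yet normal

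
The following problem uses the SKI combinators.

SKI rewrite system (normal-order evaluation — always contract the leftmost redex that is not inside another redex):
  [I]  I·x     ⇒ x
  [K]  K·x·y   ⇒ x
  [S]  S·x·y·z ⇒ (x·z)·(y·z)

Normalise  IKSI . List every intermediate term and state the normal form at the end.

Answer: normal form = S  (in 2 steps)

Working:
  start: IKSI
  →1  KSI
  →2  S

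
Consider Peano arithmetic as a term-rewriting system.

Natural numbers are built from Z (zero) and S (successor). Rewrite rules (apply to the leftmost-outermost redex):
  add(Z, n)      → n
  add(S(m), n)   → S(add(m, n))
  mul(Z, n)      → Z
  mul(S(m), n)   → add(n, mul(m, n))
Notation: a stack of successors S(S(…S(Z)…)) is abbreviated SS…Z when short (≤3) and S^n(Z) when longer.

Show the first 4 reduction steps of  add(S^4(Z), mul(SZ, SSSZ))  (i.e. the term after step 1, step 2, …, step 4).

Answer: after 4 steps: S(S(S(S(add(Z, mul(SZ, SSSZ))))))

Working:
  start: add(S^4(Z), mul(SZ, SSSZ))
  →1  S(add(SSSZ, mul(SZ, SSSZ)))
  →2  S(S(add(SSZ, mul(SZ, SSSZ))))
  →3  S(S(S(add(SZ, mul(SZ, SSSZ)))))
  →4  S(S(S(S(add(Z, mul(SZ, SSSZ))))))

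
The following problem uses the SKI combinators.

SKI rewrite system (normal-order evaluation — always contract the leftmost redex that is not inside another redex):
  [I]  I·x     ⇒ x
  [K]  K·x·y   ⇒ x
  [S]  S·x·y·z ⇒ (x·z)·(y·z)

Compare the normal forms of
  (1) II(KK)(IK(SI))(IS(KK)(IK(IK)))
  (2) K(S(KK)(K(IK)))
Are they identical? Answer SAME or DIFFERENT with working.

Term A:
  start: II(KK)(IK(SI))(IS(KK)(IK(IK)))
  [1] I(KK)(IK(SI))(IS(KK)(IK(IK)))
  [2] KK(IK(SI))(IS(KK)(IK(IK)))
  [3] K(IS(KK)(IK(IK)))
  [4] K(S(KK)(IK(IK)))
  [5] K(S(KK)(K(IK)))
  [6] K(S(KK)(KK))

Term B:
  start: K(S(KK)(K(IK)))
  [1] K(S(KK)(KK))

Answer: SAME — A ⇓ K(S(KK)(KK)), B ⇓ K(S(KK)(KK))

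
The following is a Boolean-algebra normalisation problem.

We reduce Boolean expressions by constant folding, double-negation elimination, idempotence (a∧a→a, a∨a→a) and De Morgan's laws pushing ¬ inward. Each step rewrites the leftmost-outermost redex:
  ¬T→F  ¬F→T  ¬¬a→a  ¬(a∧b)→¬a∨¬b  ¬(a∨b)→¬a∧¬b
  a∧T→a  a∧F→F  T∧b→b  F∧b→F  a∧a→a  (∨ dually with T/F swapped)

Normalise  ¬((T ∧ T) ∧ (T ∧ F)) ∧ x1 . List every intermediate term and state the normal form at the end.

  start: ¬((T ∧ T) ∧ (T ∧ F)) ∧ x1
  step 1: (¬(T ∧ T) ∨ ¬(T ∧ F)) ∧ x1
  step 2: ((¬T ∨ ¬T) ∨ ¬(T ∧ F)) ∧ x1
  step 3: (¬T ∨ ¬(T ∧ F)) ∧ x1
  step 4: (F ∨ ¬(T ∧ F)) ∧ x1
  step 5: ¬(T ∧ F) ∧ x1
  step 6: (¬T ∨ ¬F) ∧ x1
  step 7: (F ∨ ¬F) ∧ x1
  step 8: ¬F ∧ x1
  step 9: T ∧ x1
  step 10: x1

Answer: normal form = x1  (in 10 steps)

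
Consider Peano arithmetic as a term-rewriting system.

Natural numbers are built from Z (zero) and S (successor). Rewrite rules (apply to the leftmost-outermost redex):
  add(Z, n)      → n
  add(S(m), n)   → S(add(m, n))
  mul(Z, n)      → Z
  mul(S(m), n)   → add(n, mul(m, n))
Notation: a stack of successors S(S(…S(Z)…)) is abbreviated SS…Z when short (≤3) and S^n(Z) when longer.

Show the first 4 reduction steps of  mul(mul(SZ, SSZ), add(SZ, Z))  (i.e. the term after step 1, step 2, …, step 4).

  start: mul(mul(SZ, SSZ), add(SZ, Z))
  [1] mul(add(SSZ, mul(Z, SSZ)), add(SZ, Z))
  [2] mul(S(add(SZ, mul(Z, SSZ))), add(SZ, Z))
  [3] add(add(SZ, Z), mul(add(SZ, mul(Z, SSZ)), add(SZ, Z)))
  [4] add(S(add(Z, Z)), mul(add(SZ, mul(Z, SSZ)), add(SZ, Z)))

Answer: after 4 steps: add(S(add(Z, Z)), mul(add(SZ, mul(Z, SSZ)), add(SZ, Z)))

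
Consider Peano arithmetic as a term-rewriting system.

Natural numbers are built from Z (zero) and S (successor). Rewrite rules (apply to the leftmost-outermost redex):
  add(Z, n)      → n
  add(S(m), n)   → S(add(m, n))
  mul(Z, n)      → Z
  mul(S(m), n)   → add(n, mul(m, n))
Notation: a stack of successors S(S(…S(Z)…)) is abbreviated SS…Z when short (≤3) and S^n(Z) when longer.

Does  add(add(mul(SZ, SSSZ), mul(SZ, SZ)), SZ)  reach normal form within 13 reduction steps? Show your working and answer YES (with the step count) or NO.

  start: add(add(mul(SZ, SSSZ), mul(SZ, SZ)), SZ)
  →1  add(add(add(SSSZ, mul(Z, SSSZ)), mul(SZ, SZ)), SZ)
  →2  add(add(S(add(SSZ, mul(Z, SSSZ))), mul(SZ, SZ)), SZ)
  →3  add(S(add(add(SSZ, mul(Z, SSSZ)), mul(SZ, SZ))), SZ)
  →4  S(add(add(add(SSZ, mul(Z, SSSZ)), mul(SZ, SZ)), SZ))
  →5  S(add(add(S(add(SZ, mul(Z, SSSZ))), mul(SZ, SZ)), SZ))
  →6  S(add(S(add(add(SZ, mul(Z, SSSZ)), mul(SZ, SZ))), SZ))
  →7  S(S(add(add(add(SZ, mul(Z, SSSZ)), mul(SZ, SZ)), SZ)))
  →8  S(S(add(add(S(add(Z, mul(Z, SSSZ))), mul(SZ, SZ)), SZ)))
  →9  S(S(add(S(add(add(Z, mul(Z, SSSZ)), mul(SZ, SZ))), SZ)))
  →10  S(S(S(add(add(add(Z, mul(Z, SSSZ)), mul(SZ, SZ)), SZ))))
  →11  S(S(S(add(add(mul(Z, SSSZ), mul(SZ, SZ)), SZ))))
  →12  S(S(S(add(add(Z, mul(SZ, SZ)), SZ))))
  →13  S(S(S(add(mul(SZ, SZ), SZ))))

Answer: NO — after 13 steps the term is S(S(S(add(mul(SZ, SZ), SZ)))), not yet normal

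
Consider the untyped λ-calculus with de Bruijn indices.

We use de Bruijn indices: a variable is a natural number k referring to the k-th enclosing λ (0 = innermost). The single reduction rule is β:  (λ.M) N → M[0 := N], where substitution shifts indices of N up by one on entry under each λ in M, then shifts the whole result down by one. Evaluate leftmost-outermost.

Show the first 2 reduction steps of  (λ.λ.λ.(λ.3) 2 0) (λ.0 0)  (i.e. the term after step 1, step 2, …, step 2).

  start: (λ.λ.λ.(λ.3) 2 0) (λ.0 0)
  step 1: λ.λ.(λ.λ.0 0) (λ.0 0) 0
  step 2: λ.λ.(λ.0 0) 0

Answer: after 2 steps: λ.λ.(λ.0 0) 0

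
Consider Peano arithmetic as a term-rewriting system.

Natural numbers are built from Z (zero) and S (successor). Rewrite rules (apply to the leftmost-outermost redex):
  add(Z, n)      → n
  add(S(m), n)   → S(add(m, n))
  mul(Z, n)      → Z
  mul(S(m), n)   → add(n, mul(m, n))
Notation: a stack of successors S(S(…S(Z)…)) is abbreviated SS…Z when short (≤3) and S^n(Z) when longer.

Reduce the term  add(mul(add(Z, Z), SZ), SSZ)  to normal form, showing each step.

Answer: normal form = SSZ  (in 3 steps)

Reduction:
  start: add(mul(add(Z, Z), SZ), SSZ)
  →1  add(mul(Z, SZ), SSZ)
  →2  add(Z, SSZ)
  →3  SSZ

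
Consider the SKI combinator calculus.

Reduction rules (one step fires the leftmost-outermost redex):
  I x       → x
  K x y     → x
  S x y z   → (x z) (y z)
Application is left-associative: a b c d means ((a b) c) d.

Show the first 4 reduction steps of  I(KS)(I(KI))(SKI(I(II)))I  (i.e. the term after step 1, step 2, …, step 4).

  start: I(KS)(I(KI))(SKI(I(II)))I
  step 1: KS(I(KI))(SKI(I(II)))I
  step 2: S(SKI(I(II)))I
  step 3: S(K(I(II))(I(I(II))))I
  step 4: S(I(II))I

Answer: after 4 steps: S(I(II))I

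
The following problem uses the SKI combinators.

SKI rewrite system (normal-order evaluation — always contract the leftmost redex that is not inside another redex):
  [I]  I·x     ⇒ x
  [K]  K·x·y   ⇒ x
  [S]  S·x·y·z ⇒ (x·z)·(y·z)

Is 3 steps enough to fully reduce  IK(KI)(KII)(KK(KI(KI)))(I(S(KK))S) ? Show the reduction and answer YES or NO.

  start: IK(KI)(KII)(KK(KI(KI)))(I(S(KK))S)
  step 1: K(KI)(KII)(KK(KI(KI)))(I(S(KK))S)
  step 2: KI(KK(KI(KI)))(I(S(KK))S)
  step 3: I(I(S(KK))S)

Answer: NO — after 3 steps the term is I(I(S(KK))S), not yet normal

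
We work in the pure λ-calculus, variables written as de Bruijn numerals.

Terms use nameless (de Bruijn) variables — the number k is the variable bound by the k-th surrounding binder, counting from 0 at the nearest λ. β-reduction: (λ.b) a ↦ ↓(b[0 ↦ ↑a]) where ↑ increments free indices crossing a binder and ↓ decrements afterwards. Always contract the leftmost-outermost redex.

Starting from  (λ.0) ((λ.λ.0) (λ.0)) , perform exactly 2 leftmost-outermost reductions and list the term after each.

  start: (λ.0) ((λ.λ.0) (λ.0))
  step 1: (λ.λ.0) (λ.0)
  step 2: λ.0

Answer: after 2 steps: λ.0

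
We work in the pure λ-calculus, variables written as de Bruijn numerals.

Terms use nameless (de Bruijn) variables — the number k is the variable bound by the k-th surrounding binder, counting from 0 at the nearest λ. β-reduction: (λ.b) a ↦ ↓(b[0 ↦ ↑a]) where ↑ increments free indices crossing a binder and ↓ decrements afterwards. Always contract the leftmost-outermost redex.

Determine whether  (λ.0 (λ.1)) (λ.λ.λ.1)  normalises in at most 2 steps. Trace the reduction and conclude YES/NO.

  start: (λ.0 (λ.1)) (λ.λ.λ.1)
  [1] (λ.λ.λ.1) (λ.λ.λ.λ.1)
  [2] λ.λ.1

Answer: YES — reaches normal form λ.λ.1 in 2 ≤ 2 steps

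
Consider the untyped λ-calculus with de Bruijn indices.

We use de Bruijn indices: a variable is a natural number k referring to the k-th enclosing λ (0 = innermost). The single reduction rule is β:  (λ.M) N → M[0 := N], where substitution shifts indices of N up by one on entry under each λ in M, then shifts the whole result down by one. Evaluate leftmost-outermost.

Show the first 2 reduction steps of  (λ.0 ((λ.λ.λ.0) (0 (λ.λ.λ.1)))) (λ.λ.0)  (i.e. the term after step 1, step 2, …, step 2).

Answer: after 2 steps: λ.0

Working:
  start: (λ.0 ((λ.λ.λ.0) (0 (λ.λ.λ.1)))) (λ.λ.0)
  step 1: (λ.λ.0) ((λ.λ.λ.0) ((λ.λ.0) (λ.λ.λ.1)))
  step 2: λ.0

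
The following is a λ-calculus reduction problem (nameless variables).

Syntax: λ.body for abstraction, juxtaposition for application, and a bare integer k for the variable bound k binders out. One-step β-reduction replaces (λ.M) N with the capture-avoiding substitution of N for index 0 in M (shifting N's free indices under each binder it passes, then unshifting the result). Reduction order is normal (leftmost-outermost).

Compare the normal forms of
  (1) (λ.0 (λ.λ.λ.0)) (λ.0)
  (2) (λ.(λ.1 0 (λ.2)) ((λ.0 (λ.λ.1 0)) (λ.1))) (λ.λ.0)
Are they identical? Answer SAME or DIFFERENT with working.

Answer: SAME — A ⇓ λ.λ.λ.0, B ⇓ λ.λ.λ.0

Working:
Term A:
  start: (λ.0 (λ.λ.λ.0)) (λ.0)
  step 1: (λ.0) (λ.λ.λ.0)
  step 2: λ.λ.λ.0

Term B:
  start: (λ.(λ.1 0 (λ.2)) ((λ.0 (λ.λ.1 0)) (λ.1))) (λ.λ.0)
  step 1: (λ.(λ.λ.0) 0 (λ.λ.λ.0)) ((λ.0 (λ.λ.1 0)) (λ.λ.λ.0))
  step 2: (λ.λ.0) ((λ.0 (λ.λ.1 0)) (λ.λ.λ.0)) (λ.λ.λ.0)
  step 3: (λ.0) (λ.λ.λ.0)
  step 4: λ.λ.λ.0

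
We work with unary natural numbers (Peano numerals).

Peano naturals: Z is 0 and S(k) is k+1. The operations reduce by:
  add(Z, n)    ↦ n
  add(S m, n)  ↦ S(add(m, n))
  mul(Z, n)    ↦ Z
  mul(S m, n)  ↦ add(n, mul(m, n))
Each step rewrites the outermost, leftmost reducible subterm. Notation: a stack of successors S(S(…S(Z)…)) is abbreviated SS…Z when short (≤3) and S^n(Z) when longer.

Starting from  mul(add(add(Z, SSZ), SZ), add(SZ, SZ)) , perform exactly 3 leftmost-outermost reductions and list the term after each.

  start: mul(add(add(Z, SSZ), SZ), add(SZ, SZ))
  [1] mul(add(SSZ, SZ), add(SZ, SZ))
  [2] mul(S(add(SZ, SZ)), add(SZ, SZ))
  [3] add(add(SZ, SZ), mul(add(SZ, SZ), add(SZ, SZ)))

Answer: after 3 steps: add(add(SZ, SZ), mul(add(SZ, SZ), add(SZ, SZ)))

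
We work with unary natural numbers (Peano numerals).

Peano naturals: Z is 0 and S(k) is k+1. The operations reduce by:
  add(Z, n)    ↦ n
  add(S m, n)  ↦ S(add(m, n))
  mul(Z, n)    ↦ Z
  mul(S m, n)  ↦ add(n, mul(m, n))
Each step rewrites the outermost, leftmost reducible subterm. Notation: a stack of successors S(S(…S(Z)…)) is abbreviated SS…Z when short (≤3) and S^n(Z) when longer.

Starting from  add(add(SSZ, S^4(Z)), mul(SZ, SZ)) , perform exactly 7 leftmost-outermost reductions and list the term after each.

Answer: after 7 steps: S(S(S(S(add(SSZ, mul(SZ, SZ))))))

Reduction:
  start: add(add(SSZ, S^4(Z)), mul(SZ, SZ))
  step 1: add(S(add(SZ, S^4(Z))), mul(SZ, SZ))
  step 2: S(add(add(SZ, S^4(Z)), mul(SZ, SZ)))
  step 3: S(add(S(add(Z, S^4(Z))), mul(SZ, SZ)))
  step 4: S(S(add(add(Z, S^4(Z)), mul(SZ, SZ))))
  step 5: S(S(add(S^4(Z), mul(SZ, SZ))))
  step 6: S(S(S(add(SSSZ, mul(SZ, SZ)))))
  step 7: S(S(S(S(add(SSZ, mul(SZ, SZ))))))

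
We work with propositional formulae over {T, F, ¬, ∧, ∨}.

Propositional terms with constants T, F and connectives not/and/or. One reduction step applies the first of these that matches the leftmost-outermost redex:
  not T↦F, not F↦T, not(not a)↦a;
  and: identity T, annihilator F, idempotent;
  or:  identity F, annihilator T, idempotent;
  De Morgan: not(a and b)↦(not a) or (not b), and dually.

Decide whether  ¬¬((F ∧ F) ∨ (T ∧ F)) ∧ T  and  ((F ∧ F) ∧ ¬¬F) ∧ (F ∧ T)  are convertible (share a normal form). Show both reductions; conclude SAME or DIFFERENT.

Term A:
  start: ¬¬((F ∧ F) ∨ (T ∧ F)) ∧ T
  →1  ¬¬((F ∧ F) ∨ (T ∧ F))
  →2  (F ∧ F) ∨ (T ∧ F)
  →3  F ∨ (T ∧ F)
  →4  T ∧ F
  →5  F

Term B:
  start: ((F ∧ F) ∧ ¬¬F) ∧ (F ∧ T)
  →1  (F ∧ ¬¬F) ∧ (F ∧ T)
  →2  F ∧ (F ∧ T)
  →3  F

Answer: SAME — A ⇓ F, B ⇓ F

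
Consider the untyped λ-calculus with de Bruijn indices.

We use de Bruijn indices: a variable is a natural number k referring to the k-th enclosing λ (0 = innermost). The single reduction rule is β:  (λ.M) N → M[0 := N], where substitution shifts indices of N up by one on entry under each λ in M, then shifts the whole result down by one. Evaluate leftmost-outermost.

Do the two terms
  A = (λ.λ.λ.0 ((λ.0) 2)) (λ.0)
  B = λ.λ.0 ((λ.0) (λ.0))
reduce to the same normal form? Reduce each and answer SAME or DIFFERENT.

Term A:
  start: (λ.λ.λ.0 ((λ.0) 2)) (λ.0)
  →1  λ.λ.0 ((λ.0) (λ.0))
  →2  λ.λ.0 (λ.0)

Term B:
  start: λ.λ.0 ((λ.0) (λ.0))
  →1  λ.λ.0 (λ.0)

Answer: SAME — A ⇓ λ.λ.0 (λ.0), B ⇓ λ.λ.0 (λ.0)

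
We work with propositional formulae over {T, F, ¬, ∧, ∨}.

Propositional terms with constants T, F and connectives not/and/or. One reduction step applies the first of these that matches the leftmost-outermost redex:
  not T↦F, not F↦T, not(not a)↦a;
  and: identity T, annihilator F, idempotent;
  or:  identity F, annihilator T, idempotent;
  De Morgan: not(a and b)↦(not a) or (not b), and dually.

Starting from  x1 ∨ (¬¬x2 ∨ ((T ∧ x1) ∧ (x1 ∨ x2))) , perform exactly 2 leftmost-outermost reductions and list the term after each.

Answer: after 2 steps: x1 ∨ (x2 ∨ (x1 ∧ (x1 ∨ x2)))

Reduction:
  start: x1 ∨ (¬¬x2 ∨ ((T ∧ x1) ∧ (x1 ∨ x2)))
  →1  x1 ∨ (x2 ∨ ((T ∧ x1) ∧ (x1 ∨ x2)))
  →2  x1 ∨ (x2 ∨ (x1 ∧ (x1 ∨ x2)))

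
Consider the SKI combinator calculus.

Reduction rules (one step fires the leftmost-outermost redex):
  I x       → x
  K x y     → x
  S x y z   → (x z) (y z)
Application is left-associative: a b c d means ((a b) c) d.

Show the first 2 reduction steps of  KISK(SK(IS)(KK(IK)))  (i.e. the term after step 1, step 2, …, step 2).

Answer: after 2 steps: K(SK(IS)(KK(IK)))

Derivation:
  start: KISK(SK(IS)(KK(IK)))
  step 1: IK(SK(IS)(KK(IK)))
  step 2: K(SK(IS)(KK(IK)))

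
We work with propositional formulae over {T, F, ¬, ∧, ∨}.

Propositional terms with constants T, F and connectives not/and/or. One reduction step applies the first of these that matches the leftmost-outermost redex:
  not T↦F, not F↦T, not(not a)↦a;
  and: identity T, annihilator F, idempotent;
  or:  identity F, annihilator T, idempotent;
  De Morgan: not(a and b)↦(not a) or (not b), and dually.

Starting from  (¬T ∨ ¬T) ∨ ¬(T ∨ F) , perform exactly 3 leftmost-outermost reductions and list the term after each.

Answer: after 3 steps: ¬(T ∨ F)

Working:
  start: (¬T ∨ ¬T) ∨ ¬(T ∨ F)
  step 1: ¬T ∨ ¬(T ∨ F)
  step 2: F ∨ ¬(T ∨ F)
  step 3: ¬(T ∨ F)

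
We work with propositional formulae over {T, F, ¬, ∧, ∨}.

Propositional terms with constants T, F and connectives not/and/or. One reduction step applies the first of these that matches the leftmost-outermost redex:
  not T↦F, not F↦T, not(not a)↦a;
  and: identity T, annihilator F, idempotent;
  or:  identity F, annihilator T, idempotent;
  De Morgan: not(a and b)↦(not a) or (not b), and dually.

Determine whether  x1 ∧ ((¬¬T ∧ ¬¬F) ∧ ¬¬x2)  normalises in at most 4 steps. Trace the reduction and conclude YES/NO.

  start: x1 ∧ ((¬¬T ∧ ¬¬F) ∧ ¬¬x2)
  step 1: x1 ∧ ((T ∧ ¬¬F) ∧ ¬¬x2)
  step 2: x1 ∧ (¬¬F ∧ ¬¬x2)
  step 3: x1 ∧ (F ∧ ¬¬x2)
  step 4: x1 ∧ F

Answer: NO — after 4 steps the term is x1 ∧ F, not yet normal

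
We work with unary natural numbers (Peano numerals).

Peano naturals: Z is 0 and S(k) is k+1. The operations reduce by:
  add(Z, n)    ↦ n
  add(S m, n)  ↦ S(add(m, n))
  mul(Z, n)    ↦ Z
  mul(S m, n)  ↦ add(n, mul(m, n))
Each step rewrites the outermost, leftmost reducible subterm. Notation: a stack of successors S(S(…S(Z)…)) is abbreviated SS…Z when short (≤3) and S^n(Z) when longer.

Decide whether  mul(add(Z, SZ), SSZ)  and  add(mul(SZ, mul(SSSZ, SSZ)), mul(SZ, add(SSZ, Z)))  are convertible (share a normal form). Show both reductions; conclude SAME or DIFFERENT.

Term A:
  start: mul(add(Z, SZ), SSZ)
  →1  mul(SZ, SSZ)
  →2  add(SSZ, mul(Z, SSZ))
  →3  S(add(SZ, mul(Z, SSZ)))
  →4  S(S(add(Z, mul(Z, SSZ))))
  →5  S(S(mul(Z, SSZ)))
  →6  SSZ

Term B:
  start: add(mul(SZ, mul(SSSZ, SSZ)), mul(SZ, add(SSZ, Z)))
  →1  add(add(mul(SSSZ, SSZ), mul(Z, mul(SSSZ, SSZ))), mul(SZ, add(SSZ, Z)))
  →2  add(add(add(SSZ, mul(SSZ, SSZ)), mul(Z, mul(SSSZ, SSZ))), mul(SZ, add(SSZ, Z)))
  →3  add(add(S(add(SZ, mul(SSZ, SSZ))), mul(Z, mul(SSSZ, SSZ))), mul(SZ, add(SSZ, Z)))
  →4  add(S(add(add(SZ, mul(SSZ, SSZ)), mul(Z, mul(SSSZ, SSZ)))), mul(SZ, add(SSZ, Z)))
  →5  S(add(add(add(SZ, mul(SSZ, SSZ)), mul(Z, mul(SSSZ, SSZ))), mul(SZ, add(SSZ, Z))))
  →6  S(add(add(S(add(Z, mul(SSZ, SSZ))), mul(Z, mul(SSSZ, SSZ))), mul(SZ, add(SSZ, Z))))
  →7  S(add(S(add(add(Z, mul(SSZ, SSZ)), mul(Z, mul(SSSZ, SSZ)))), mul(SZ, add(SSZ, Z))))
  →8  S(S(add(add(add(Z, mul(SSZ, SSZ)), mul(Z, mul(SSSZ, SSZ))), mul(SZ, add(SSZ, Z)))))
  →9  S(S(add(add(mul(SSZ, SSZ), mul(Z, mul(SSSZ, SSZ))), mul(SZ, add(SSZ, Z)))))
  →10  S(S(add(add(add(SSZ, mul(SZ, SSZ)), mul(Z, mul(SSSZ, SSZ))), mul(SZ, add(SSZ, Z)))))
  →11  S(S(add(add(S(add(SZ, mul(SZ, SSZ))), mul(Z, mul(SSSZ, SSZ))), mul(SZ, add(SSZ, Z)))))
  →12  S(S(add(S(add(add(SZ, mul(SZ, SSZ)), mul(Z, mul(SSSZ, SSZ)))), mul(SZ, add(SSZ, Z)))))
  →13  S(S(S(add(add(add(SZ, mul(SZ, SSZ)), mul(Z, mul(SSSZ, SSZ))), mul(SZ, add(SSZ, Z))))))
  →14  S(S(S(add(add(S(add(Z, mul(SZ, SSZ))), mul(Z, mul(SSSZ, SSZ))), mul(SZ, add(SSZ, Z))))))
  →15  S(S(S(add(S(add(add(Z, mul(SZ, SSZ)), mul(Z, mul(SSSZ, SSZ)))), mul(SZ, add(SSZ, Z))))))
  →16  S(S(S(S(add(add(add(Z, mul(SZ, SSZ)), mul(Z, mul(SSSZ, SSZ))), mul(SZ, add(SSZ, Z)))))))
  →17  S(S(S(S(add(add(mul(SZ, SSZ), mul(Z, mul(SSSZ, SSZ))), mul(SZ, add(SSZ, Z)))))))
  →18  S(S(S(S(add(add(add(SSZ, mul(Z, SSZ)), mul(Z, mul(SSSZ, SSZ))), mul(SZ, add(SSZ, Z)))))))
  →19  S(S(S(S(add(add(S(add(SZ, mul(Z, SSZ))), mul(Z, mul(SSSZ, SSZ))), mul(SZ, add(SSZ, Z)))))))
  →20  S(S(S(S(add(S(add(add(SZ, mul(Z, SSZ)), mul(Z, mul(SSSZ, SSZ)))), mul(SZ, add(SSZ, Z)))))))
  →21  S(S(S(S(S(add(add(add(SZ, mul(Z, SSZ)), mul(Z, mul(SSSZ, SSZ))), mul(SZ, add(SSZ, Z))))))))
  →22  S(S(S(S(S(add(add(S(add(Z, mul(Z, SSZ))), mul(Z, mul(SSSZ, SSZ))), mul(SZ, add(SSZ, Z))))))))
  →23  S(S(S(S(S(add(S(add(add(Z, mul(Z, SSZ)), mul(Z, mul(SSSZ, SSZ)))), mul(SZ, add(SSZ, Z))))))))
  →24  S(S(S(S(S(S(add(add(add(Z, mul(Z, SSZ)), mul(Z, mul(SSSZ, SSZ))), mul(SZ, add(SSZ, Z)))))))))
  →25  S(S(S(S(S(S(add(add(mul(Z, SSZ), mul(Z, mul(SSSZ, SSZ))), mul(SZ, add(SSZ, Z)))))))))
  →26  S(S(S(S(S(S(add(add(Z, mul(Z, mul(SSSZ, SSZ))), mul(SZ, add(SSZ, Z)))))))))
  →27  S(S(S(S(S(S(add(mul(Z, mul(SSSZ, SSZ)), mul(SZ, add(SSZ, Z)))))))))
  →28  S(S(S(S(S(S(add(Z, mul(SZ, add(SSZ, Z)))))))))
  →29  S(S(S(S(S(S(mul(SZ, add(SSZ, Z))))))))
  →30  S(S(S(S(S(S(add(add(SSZ, Z), mul(Z, add(SSZ, Z)))))))))
  →31  S(S(S(S(S(S(add(S(add(SZ, Z)), mul(Z, add(SSZ, Z)))))))))
  →32  S(S(S(S(S(S(S(add(add(SZ, Z), mul(Z, add(SSZ, Z))))))))))
  →33  S(S(S(S(S(S(S(add(S(add(Z, Z)), mul(Z, add(SSZ, Z))))))))))
  →34  S(S(S(S(S(S(S(S(add(add(Z, Z), mul(Z, add(SSZ, Z)))))))))))
  →35  S(S(S(S(S(S(S(S(add(Z, mul(Z, add(SSZ, Z)))))))))))
  →36  S(S(S(S(S(S(S(S(mul(Z, add(SSZ, Z))))))))))
  →37  S^8(Z)

Answer: DIFFERENT — A ⇓ SSZ, B ⇓ S^8(Z)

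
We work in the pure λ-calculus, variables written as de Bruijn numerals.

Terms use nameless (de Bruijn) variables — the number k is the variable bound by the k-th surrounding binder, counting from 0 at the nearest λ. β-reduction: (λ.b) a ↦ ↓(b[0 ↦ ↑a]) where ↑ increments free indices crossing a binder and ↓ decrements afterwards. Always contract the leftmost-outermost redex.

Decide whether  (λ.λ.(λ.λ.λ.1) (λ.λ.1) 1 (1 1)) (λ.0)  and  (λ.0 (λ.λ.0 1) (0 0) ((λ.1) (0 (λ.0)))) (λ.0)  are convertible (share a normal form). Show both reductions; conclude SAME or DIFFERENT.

Term A:
  start: (λ.λ.(λ.λ.λ.1) (λ.λ.1) 1 (1 1)) (λ.0)
  step 1: λ.(λ.λ.λ.1) (λ.λ.1) (λ.0) ((λ.0) (λ.0))
  step 2: λ.(λ.λ.1) (λ.0) ((λ.0) (λ.0))
  step 3: λ.(λ.λ.0) ((λ.0) (λ.0))
  step 4: λ.λ.0

Term B:
  start: (λ.0 (λ.λ.0 1) (0 0) ((λ.1) (0 (λ.0)))) (λ.0)
  step 1: (λ.0) (λ.λ.0 1) ((λ.0) (λ.0)) ((λ.λ.0) ((λ.0) (λ.0)))
  step 2: (λ.λ.0 1) ((λ.0) (λ.0)) ((λ.λ.0) ((λ.0) (λ.0)))
  step 3: (λ.0 ((λ.0) (λ.0))) ((λ.λ.0) ((λ.0) (λ.0)))
  step 4: (λ.λ.0) ((λ.0) (λ.0)) ((λ.0) (λ.0))
  step 5: (λ.0) ((λ.0) (λ.0))
  step 6: (λ.0) (λ.0)
  step 7: λ.0

Answer: DIFFERENT — A ⇓ λ.λ.0, B ⇓ λ.0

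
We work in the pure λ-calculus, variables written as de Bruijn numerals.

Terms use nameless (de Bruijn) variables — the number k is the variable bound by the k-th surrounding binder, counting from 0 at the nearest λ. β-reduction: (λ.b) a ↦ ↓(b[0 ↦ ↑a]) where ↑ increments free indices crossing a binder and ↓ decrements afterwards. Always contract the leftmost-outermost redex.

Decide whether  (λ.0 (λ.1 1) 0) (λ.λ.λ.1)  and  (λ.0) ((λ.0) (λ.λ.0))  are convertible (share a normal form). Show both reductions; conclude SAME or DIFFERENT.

Answer: DIFFERENT — A ⇓ λ.λ.λ.λ.1, B ⇓ λ.λ.0

Derivation:
Term A:
  start: (λ.0 (λ.1 1) 0) (λ.λ.λ.1)
  [1] (λ.λ.λ.1) (λ.(λ.λ.λ.1) (λ.λ.λ.1)) (λ.λ.λ.1)
  [2] (λ.λ.1) (λ.λ.λ.1)
  [3] λ.λ.λ.λ.1

Term B:
  start: (λ.0) ((λ.0) (λ.λ.0))
  [1] (λ.0) (λ.λ.0)
  [2] λ.λ.0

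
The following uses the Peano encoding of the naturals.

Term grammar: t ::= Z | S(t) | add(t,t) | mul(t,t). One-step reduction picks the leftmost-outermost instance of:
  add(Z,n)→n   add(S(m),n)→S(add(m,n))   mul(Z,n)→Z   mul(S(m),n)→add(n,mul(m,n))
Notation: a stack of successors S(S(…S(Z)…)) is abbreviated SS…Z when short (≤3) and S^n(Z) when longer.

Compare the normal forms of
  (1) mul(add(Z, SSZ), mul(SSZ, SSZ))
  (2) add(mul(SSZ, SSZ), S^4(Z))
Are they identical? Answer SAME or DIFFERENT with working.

Term A:
  start: mul(add(Z, SSZ), mul(SSZ, SSZ))
  →1  mul(SSZ, mul(SSZ, SSZ))
  →2  add(mul(SSZ, SSZ), mul(SZ, mul(SSZ, SSZ)))
  →3  add(add(SSZ, mul(SZ, SSZ)), mul(SZ, mul(SSZ, SSZ)))
  →4  add(S(add(SZ, mul(SZ, SSZ))), mul(SZ, mul(SSZ, SSZ)))
  →5  S(add(add(SZ, mul(SZ, SSZ)), mul(SZ, mul(SSZ, SSZ))))
  →6  S(add(S(add(Z, mul(SZ, SSZ))), mul(SZ, mul(SSZ, SSZ))))
  →7  S(S(add(add(Z, mul(SZ, SSZ)), mul(SZ, mul(SSZ, SSZ)))))
  →8  S(S(add(mul(SZ, SSZ), mul(SZ, mul(SSZ, SSZ)))))
  →9  S(S(add(add(SSZ, mul(Z, SSZ)), mul(SZ, mul(SSZ, SSZ)))))
  →10  S(S(add(S(add(SZ, mul(Z, SSZ))), mul(SZ, mul(SSZ, SSZ)))))
  →11  S(S(S(add(add(SZ, mul(Z, SSZ)), mul(SZ, mul(SSZ, SSZ))))))
  →12  S(S(S(add(S(add(Z, mul(Z, SSZ))), mul(SZ, mul(SSZ, SSZ))))))
  →13  S(S(S(S(add(add(Z, mul(Z, SSZ)), mul(SZ, mul(SSZ, SSZ)))))))
  →14  S(S(S(S(add(mul(Z, SSZ), mul(SZ, mul(SSZ, SSZ)))))))
  →15  S(S(S(S(add(Z, mul(SZ, mul(SSZ, SSZ)))))))
  →16  S(S(S(S(mul(SZ, mul(SSZ, SSZ))))))
  →17  S(S(S(S(add(mul(SSZ, SSZ), mul(Z, mul(SSZ, SSZ)))))))
  →18  S(S(S(S(add(add(SSZ, mul(SZ, SSZ)), mul(Z, mul(SSZ, SSZ)))))))
  →19  S(S(S(S(add(S(add(SZ, mul(SZ, SSZ))), mul(Z, mul(SSZ, SSZ)))))))
  →20  S(S(S(S(S(add(add(SZ, mul(SZ, SSZ)), mul(Z, mul(SSZ, SSZ))))))))
  →21  S(S(S(S(S(add(S(add(Z, mul(SZ, SSZ))), mul(Z, mul(SSZ, SSZ))))))))
  →22  S(S(S(S(S(S(add(add(Z, mul(SZ, SSZ)), mul(Z, mul(SSZ, SSZ)))))))))
  →23  S(S(S(S(S(S(add(mul(SZ, SSZ), mul(Z, mul(SSZ, SSZ)))))))))
  →24  S(S(S(S(S(S(add(add(SSZ, mul(Z, SSZ)), mul(Z, mul(SSZ, SSZ)))))))))
  →25  S(S(S(S(S(S(add(S(add(SZ, mul(Z, SSZ))), mul(Z, mul(SSZ, SSZ)))))))))
  →26  S(S(S(S(S(S(S(add(add(SZ, mul(Z, SSZ)), mul(Z, mul(SSZ, SSZ))))))))))
  →27  S(S(S(S(S(S(S(add(S(add(Z, mul(Z, SSZ))), mul(Z, mul(SSZ, SSZ))))))))))
  →28  S(S(S(S(S(S(S(S(add(add(Z, mul(Z, SSZ)), mul(Z, mul(SSZ, SSZ)))))))))))
  →29  S(S(S(S(S(S(S(S(add(mul(Z, SSZ), mul(Z, mul(SSZ, SSZ)))))))))))
  →30  S(S(S(S(S(S(S(S(add(Z, mul(Z, mul(SSZ, SSZ)))))))))))
  →31  S(S(S(S(S(S(S(S(mul(Z, mul(SSZ, SSZ))))))))))
  →32  S^8(Z)

Term B:
  start: add(mul(SSZ, SSZ), S^4(Z))
  →1  add(add(SSZ, mul(SZ, SSZ)), S^4(Z))
  →2  add(S(add(SZ, mul(SZ, SSZ))), S^4(Z))
  →3  S(add(add(SZ, mul(SZ, SSZ)), S^4(Z)))
  →4  S(add(S(add(Z, mul(SZ, SSZ))), S^4(Z)))
  →5  S(S(add(add(Z, mul(SZ, SSZ)), S^4(Z))))
  →6  S(S(add(mul(SZ, SSZ), S^4(Z))))
  →7  S(S(add(add(SSZ, mul(Z, SSZ)), S^4(Z))))
  →8  S(S(add(S(add(SZ, mul(Z, SSZ))), S^4(Z))))
  →9  S(S(S(add(add(SZ, mul(Z, SSZ)), S^4(Z)))))
  →10  S(S(S(add(S(add(Z, mul(Z, SSZ))), S^4(Z)))))
  →11  S(S(S(S(add(add(Z, mul(Z, SSZ)), S^4(Z))))))
  →12  S(S(S(S(add(mul(Z, SSZ), S^4(Z))))))
  →13  S(S(S(S(add(Z, S^4(Z))))))
  →14  S^8(Z)

Answer: SAME — A ⇓ S^8(Z), B ⇓ S^8(Z)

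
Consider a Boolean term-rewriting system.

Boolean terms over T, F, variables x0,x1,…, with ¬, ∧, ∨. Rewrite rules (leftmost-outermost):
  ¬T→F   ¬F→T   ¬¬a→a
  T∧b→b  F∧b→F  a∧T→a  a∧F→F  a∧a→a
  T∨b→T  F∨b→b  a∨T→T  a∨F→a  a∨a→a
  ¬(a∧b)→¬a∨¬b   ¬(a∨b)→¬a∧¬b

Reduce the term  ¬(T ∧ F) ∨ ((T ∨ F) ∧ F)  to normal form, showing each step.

  start: ¬(T ∧ F) ∨ ((T ∨ F) ∧ F)
  [1] (¬T ∨ ¬F) ∨ ((T ∨ F) ∧ F)
  [2] (F ∨ ¬F) ∨ ((T ∨ F) ∧ F)
  [3] ¬F ∨ ((T ∨ F) ∧ F)
  [4] T ∨ ((T ∨ F) ∧ F)
  [5] T

Answer: normal form = T  (in 5 steps)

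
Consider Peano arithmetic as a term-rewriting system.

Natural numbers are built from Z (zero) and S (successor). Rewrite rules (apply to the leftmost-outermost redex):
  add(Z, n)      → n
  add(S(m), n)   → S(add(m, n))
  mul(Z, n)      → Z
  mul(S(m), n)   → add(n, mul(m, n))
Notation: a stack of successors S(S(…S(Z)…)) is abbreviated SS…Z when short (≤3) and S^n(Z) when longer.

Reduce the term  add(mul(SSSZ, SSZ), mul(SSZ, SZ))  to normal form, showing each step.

Answer: normal form = S^8(Z)  (in 27 steps)

Reduction:
  start: add(mul(SSSZ, SSZ), mul(SSZ, SZ))
  step 1: add(add(SSZ, mul(SSZ, SSZ)), mul(SSZ, SZ))
  step 2: add(S(add(SZ, mul(SSZ, SSZ))), mul(SSZ, SZ))
  step 3: S(add(add(SZ, mul(SSZ, SSZ)), mul(SSZ, SZ)))
  step 4: S(add(S(add(Z, mul(SSZ, SSZ))), mul(SSZ, SZ)))
  step 5: S(S(add(add(Z, mul(SSZ, SSZ)), mul(SSZ, SZ))))
  step 6: S(S(add(mul(SSZ, SSZ), mul(SSZ, SZ))))
  step 7: S(S(add(add(SSZ, mul(SZ, SSZ)), mul(SSZ, SZ))))
  step 8: S(S(add(S(add(SZ, mul(SZ, SSZ))), mul(SSZ, SZ))))
  step 9: S(S(S(add(add(SZ, mul(SZ, SSZ)), mul(SSZ, SZ)))))
  step 10: S(S(S(add(S(add(Z, mul(SZ, SSZ))), mul(SSZ, SZ)))))
  step 11: S(S(S(S(add(add(Z, mul(SZ, SSZ)), mul(SSZ, SZ))))))
  step 12: S(S(S(S(add(mul(SZ, SSZ), mul(SSZ, SZ))))))
  step 13: S(S(S(S(add(add(SSZ, mul(Z, SSZ)), mul(SSZ, SZ))))))
  step 14: S(S(S(S(add(S(add(SZ, mul(Z, SSZ))), mul(SSZ, SZ))))))
  step 15: S(S(S(S(S(add(add(SZ, mul(Z, SSZ)), mul(SSZ, SZ)))))))
  step 16: S(S(S(S(S(add(S(add(Z, mul(Z, SSZ))), mul(SSZ, SZ)))))))
  step 17: S(S(S(S(S(S(add(add(Z, mul(Z, SSZ)), mul(SSZ, SZ))))))))
  step 18: S(S(S(S(S(S(add(mul(Z, SSZ), mul(SSZ, SZ))))))))
  step 19: S(S(S(S(S(S(add(Z, mul(SSZ, SZ))))))))
  step 20: S(S(S(S(S(S(mul(SSZ, SZ)))))))
  step 21: S(S(S(S(S(S(add(SZ, mul(SZ, SZ))))))))
  step 22: S(S(S(S(S(S(S(add(Z, mul(SZ, SZ)))))))))
  step 23: S(S(S(S(S(S(S(mul(SZ, SZ))))))))
  step 24: S(S(S(S(S(S(S(add(SZ, mul(Z, SZ)))))))))
  step 25: S(S(S(S(S(S(S(S(add(Z, mul(Z, SZ))))))))))
  step 26: S(S(S(S(S(S(S(S(mul(Z, SZ)))))))))
  step 27: S^8(Z)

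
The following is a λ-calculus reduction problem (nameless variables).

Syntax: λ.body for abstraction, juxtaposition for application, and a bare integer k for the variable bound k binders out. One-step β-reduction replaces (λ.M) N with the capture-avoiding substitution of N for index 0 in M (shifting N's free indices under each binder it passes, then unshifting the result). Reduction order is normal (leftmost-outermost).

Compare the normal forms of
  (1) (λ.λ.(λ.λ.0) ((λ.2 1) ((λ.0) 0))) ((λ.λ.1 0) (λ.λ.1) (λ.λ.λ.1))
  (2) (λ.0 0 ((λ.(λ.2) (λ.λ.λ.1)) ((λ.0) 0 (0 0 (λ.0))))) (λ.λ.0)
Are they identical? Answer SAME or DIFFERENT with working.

Term A:
  start: (λ.λ.(λ.λ.0) ((λ.2 1) ((λ.0) 0))) ((λ.λ.1 0) (λ.λ.1) (λ.λ.λ.1))
  →1  λ.(λ.λ.0) ((λ.(λ.λ.1 0) (λ.λ.1) (λ.λ.λ.1) 1) ((λ.0) 0))
  →2  λ.λ.0

Term B:
  start: (λ.0 0 ((λ.(λ.2) (λ.λ.λ.1)) ((λ.0) 0 (0 0 (λ.0))))) (λ.λ.0)
  →1  (λ.λ.0) (λ.λ.0) ((λ.(λ.λ.λ.0) (λ.λ.λ.1)) ((λ.0) (λ.λ.0) ((λ.λ.0) (λ.λ.0) (λ.0))))
  →2  (λ.0) ((λ.(λ.λ.λ.0) (λ.λ.λ.1)) ((λ.0) (λ.λ.0) ((λ.λ.0) (λ.λ.0) (λ.0))))
  →3  (λ.(λ.λ.λ.0) (λ.λ.λ.1)) ((λ.0) (λ.λ.0) ((λ.λ.0) (λ.λ.0) (λ.0)))
  →4  (λ.λ.λ.0) (λ.λ.λ.1)
  →5  λ.λ.0

Answer: SAME — A ⇓ λ.λ.0, B ⇓ λ.λ.0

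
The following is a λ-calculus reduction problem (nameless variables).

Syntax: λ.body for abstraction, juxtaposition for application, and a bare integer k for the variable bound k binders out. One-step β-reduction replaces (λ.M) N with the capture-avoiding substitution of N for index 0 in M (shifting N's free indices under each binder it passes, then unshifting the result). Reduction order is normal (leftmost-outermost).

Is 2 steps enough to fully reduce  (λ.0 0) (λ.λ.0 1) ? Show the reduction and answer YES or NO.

  start: (λ.0 0) (λ.λ.0 1)
  →1  (λ.λ.0 1) (λ.λ.0 1)
  →2  λ.0 (λ.λ.0 1)

Answer: YES — reaches normal form λ.0 (λ.λ.0 1) in 2 ≤ 2 steps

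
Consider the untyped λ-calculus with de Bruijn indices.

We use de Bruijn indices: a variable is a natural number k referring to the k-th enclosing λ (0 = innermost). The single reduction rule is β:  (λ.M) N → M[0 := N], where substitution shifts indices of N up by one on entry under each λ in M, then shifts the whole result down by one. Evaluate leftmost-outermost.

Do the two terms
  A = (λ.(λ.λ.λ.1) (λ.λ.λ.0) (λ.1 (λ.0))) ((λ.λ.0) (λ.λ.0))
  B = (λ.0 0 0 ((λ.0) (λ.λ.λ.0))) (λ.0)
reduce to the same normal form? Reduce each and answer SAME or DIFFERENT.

Answer: SAME — A ⇓ λ.λ.λ.0, B ⇓ λ.λ.λ.0

Derivation:
Term A:
  start: (λ.(λ.λ.λ.1) (λ.λ.λ.0) (λ.1 (λ.0))) ((λ.λ.0) (λ.λ.0))
  [1] (λ.λ.λ.1) (λ.λ.λ.0) (λ.(λ.λ.0) (λ.λ.0) (λ.0))
  [2] (λ.λ.1) (λ.(λ.λ.0) (λ.λ.0) (λ.0))
  [3] λ.λ.(λ.λ.0) (λ.λ.0) (λ.0)
  [4] λ.λ.(λ.0) (λ.0)
  [5] λ.λ.λ.0

Term B:
  start: (λ.0 0 0 ((λ.0) (λ.λ.λ.0))) (λ.0)
  [1] (λ.0) (λ.0) (λ.0) ((λ.0) (λ.λ.λ.0))
  [2] (λ.0) (λ.0) ((λ.0) (λ.λ.λ.0))
  [3] (λ.0) ((λ.0) (λ.λ.λ.0))
  [4] (λ.0) (λ.λ.λ.0)
  [5] λ.λ.λ.0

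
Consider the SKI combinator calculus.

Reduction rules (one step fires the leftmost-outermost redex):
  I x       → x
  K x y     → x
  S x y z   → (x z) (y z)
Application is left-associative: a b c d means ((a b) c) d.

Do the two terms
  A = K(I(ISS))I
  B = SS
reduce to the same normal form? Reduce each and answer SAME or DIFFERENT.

Term A:
  start: K(I(ISS))I
  step 1: I(ISS)
  step 2: ISS
  step 3: SS

Term B:
  start: SS

Answer: SAME — A ⇓ SS, B ⇓ SS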